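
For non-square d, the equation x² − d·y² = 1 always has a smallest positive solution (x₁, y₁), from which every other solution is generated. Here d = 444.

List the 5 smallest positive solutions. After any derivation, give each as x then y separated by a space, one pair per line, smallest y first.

√444 = [21; 14,42, …], period ℓ=2 (even) → k=1
a_0=21:  p_0=21·1+0=21,  q_0=21·0+1=1
a_1=14:  p_1=14·21+1=295,  q_1=14·1+0=14
(x₁, y₁) = (295, 14);  295² − 444·14² = 1 ✓
n=2: (295,14)∘(295,14) = (295·295+444·14·14, 295·14+14·295) = (174049,8260)
n=3: (174049,8260)∘(295,14) = (295·174049+444·14·8260, 295·8260+14·174049) = (102688615,4873386)
n=4: (102688615,4873386)∘(295,14) = (295·102688615+444·14·4873386, 295·4873386+14·102688615) = (60586108801,2875289480)
n=5: (60586108801,2875289480)∘(295,14) = (295·60586108801+444·14·2875289480, 295·2875289480+14·60586108801) = (35745701503975,1696415919814)

295 14
174049 8260
102688615 4873386
60586108801 2875289480
35745701503975 1696415919814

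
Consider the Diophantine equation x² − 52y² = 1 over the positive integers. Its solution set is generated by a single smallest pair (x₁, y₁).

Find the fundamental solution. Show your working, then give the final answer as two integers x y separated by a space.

649 90

[7; 4,1,2,1,4,14] for √52; ℓ=6 ⇒ convergent index 5
k=0  a_k=7  p_k/q_k = 7/1
k=1  a_k=4  p_k/q_k = 29/4
…
k=4  a_k=1  p_k/q_k = 137/19
k=5  a_k=4  p_k/q_k = 649/90
→ (649, 90).  Check: 649²=421201, 52·90²=421200, difference 1.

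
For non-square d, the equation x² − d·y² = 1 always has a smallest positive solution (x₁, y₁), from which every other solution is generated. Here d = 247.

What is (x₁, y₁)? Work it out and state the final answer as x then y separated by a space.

85292 5427

√247 = [15; 1,2,1,1,9,1,9,1,1,2,1,30, …], period ℓ=12 (even) → k=11
a_0=15:  p_0=15·1+0=15,  q_0=15·0+1=1
…
a_5=9:  p_5=9·110+63=1053,  q_5=9·7+4=67
…
a_8=1:  p_8=1·11520+1163=12683,  q_8=1·733+74=807
…
a_10=2:  p_10=2·24203+12683=61089,  q_10=2·1540+807=3887
a_11=1:  p_11=1·61089+24203=85292,  q_11=1·3887+1540=5427
→ (85292, 5427).  Check: 85292²=7274725264, 247·5427²=7274725263, difference 1.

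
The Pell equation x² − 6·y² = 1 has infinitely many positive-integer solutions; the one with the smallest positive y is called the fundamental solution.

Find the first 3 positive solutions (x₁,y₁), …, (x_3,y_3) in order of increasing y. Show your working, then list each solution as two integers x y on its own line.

5 2
49 20
485 198

[2; 2,4] for √6; ℓ=2 ⇒ convergent index 1
step 0: (2, 1)  from 2·(1,0) + (0,1)
step 1: (5, 2)  from 2·(2,1) + (1,0)
fundamental: x₁=5, y₁=2  (since 25 − 6·4 = 1)
n=2: (5,2)∘(5,2) = (5·5+6·2·2, 5·2+2·5) = (49,20)
n=3: (49,20)∘(5,2) = (5·49+6·2·20, 5·20+2·49) = (485,198)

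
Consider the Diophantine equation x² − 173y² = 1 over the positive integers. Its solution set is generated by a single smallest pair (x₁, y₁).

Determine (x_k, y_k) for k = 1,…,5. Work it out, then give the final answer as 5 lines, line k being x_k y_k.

2499849 190060
12498490045601 950242601880
62488675684008728649 4750926036134042180
312424506839974574118902401 23753195401006348176659760
1562028181998744709597444087746249 118758803540015886040113314710300

√173 → a₀=13, period (6,1,1,6,26); ℓ=5 odd so k=9
a_0=13:  p_0=13·1+0=13,  q_0=13·0+1=1
a_1=6:  p_1=6·13+1=79,  q_1=6·1+0=6
a_2=1:  p_2=1·79+13=92,  q_2=1·6+1=7
…
a_4=6:  p_4=6·171+92=1118,  q_4=6·13+7=85
a_5=26:  p_5=26·1118+171=29239,  q_5=26·85+13=2223
a_6=6:  p_6=6·29239+1118=176552,  q_6=6·2223+85=13423
…
a_8=1:  p_8=1·205791+176552=382343,  q_8=1·15646+13423=29069
a_9=6:  p_9=6·382343+205791=2499849,  q_9=6·29069+15646=190060
fundamental: x₁=2499849, y₁=190060  (since 6249245022801 − 173·36122803600 = 1)
(2499849+190060√173)^2 = 12498490045601 + 950242601880√173
(2499849+190060√173)^3 = 62488675684008728649 + 4750926036134042180√173
(2499849+190060√173)^4 = 312424506839974574118902401 + 23753195401006348176659760√173
(2499849+190060√173)^5 = 1562028181998744709597444087746249 + 118758803540015886040113314710300√173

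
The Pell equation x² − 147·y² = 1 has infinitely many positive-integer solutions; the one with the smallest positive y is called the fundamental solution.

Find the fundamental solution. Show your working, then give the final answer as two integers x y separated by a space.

97 8

d=147: √d = [12; 8,24] (ℓ=2, even), read p_1/q_1
k=0  a_k=12  p_k/q_k = 12/1
k=1  a_k=8  p_k/q_k = 97/8
fundamental: x₁=97, y₁=8  (since 9409 − 147·64 = 1)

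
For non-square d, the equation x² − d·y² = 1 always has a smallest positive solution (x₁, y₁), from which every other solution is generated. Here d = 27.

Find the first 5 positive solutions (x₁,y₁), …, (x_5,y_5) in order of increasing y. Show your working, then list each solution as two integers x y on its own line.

d=27: √d = [5; 5,10] (ℓ=2, even), read p_1/q_1
k=0  a_k=5  p_k/q_k = 5/1
k=1  a_k=5  p_k/q_k = 26/5
(x₁, y₁) = (26, 5);  26² − 27·5² = 1 ✓
n=2: (26,5)∘(26,5) = (26·26+27·5·5, 26·5+5·26) = (1351,260)
n=3: (1351,260)∘(26,5) = (26·1351+27·5·260, 26·260+5·1351) = (70226,13515)
n=4: (70226,13515)∘(26,5) = (26·70226+27·5·13515, 26·13515+5·70226) = (3650401,702520)
n=5: (3650401,702520)∘(26,5) = (26·3650401+27·5·702520, 26·702520+5·3650401) = (189750626,36517525)

26 5
1351 260
70226 13515
3650401 702520
189750626 36517525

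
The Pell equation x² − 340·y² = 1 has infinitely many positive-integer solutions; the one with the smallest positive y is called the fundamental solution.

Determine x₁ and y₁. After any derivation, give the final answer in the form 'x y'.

285769 15498

√340 = [18; 2,3,1,1,1,…,3,2,36, …], period ℓ=14 (even) → k=13
k=0  a_k=18  p_k/q_k = 18/1
k=1  a_k=2  p_k/q_k = 37/2
…
k=5  a_k=1  p_k/q_k = 461/25
k=6  a_k=1  p_k/q_k = 756/41
…
k=8  a_k=1  p_k/q_k = 7265/394
k=9  a_k=1  p_k/q_k = 13774/747
…
k=12  a_k=3  p_k/q_k = 125478/6805
k=13  a_k=2  p_k/q_k = 285769/15498
fundamental: x₁=285769, y₁=15498  (since 81663921361 − 340·240188004 = 1)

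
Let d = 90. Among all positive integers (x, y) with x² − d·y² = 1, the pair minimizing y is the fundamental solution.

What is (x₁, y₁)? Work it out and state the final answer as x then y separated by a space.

19 2

[9; 2,18] for √90; ℓ=2 ⇒ convergent index 1
k=0  a_k=9  p_k/q_k = 9/1
k=1  a_k=2  p_k/q_k = 19/2
→ (19, 2).  Check: 19²=361, 90·2²=360, difference 1.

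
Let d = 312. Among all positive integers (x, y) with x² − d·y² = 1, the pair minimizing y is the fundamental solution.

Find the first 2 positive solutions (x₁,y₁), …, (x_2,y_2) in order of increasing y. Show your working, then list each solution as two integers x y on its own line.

d=312: √d = [17; 1,1,1,34] (ℓ=4, even), read p_3/q_3
k=0  a_k=17  p_k/q_k = 17/1
…
k=2  a_k=1  p_k/q_k = 35/2
k=3  a_k=1  p_k/q_k = 53/3
(x₁, y₁) = (53, 3);  53² − 312·3² = 1 ✓
(53+3√312)^2 = 5617 + 318√312

53 3
5617 318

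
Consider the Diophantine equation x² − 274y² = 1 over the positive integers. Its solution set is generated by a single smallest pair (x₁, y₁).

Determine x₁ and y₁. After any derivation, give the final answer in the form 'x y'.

3959299 239190

d=274: √d = [16; 1,1,4,4,1,1,32] (ℓ=7, odd), read p_13/q_13
a_0=16:  p_0=16·1+0=16,  q_0=16·0+1=1
…
a_3=4:  p_3=4·33+17=149,  q_3=4·2+1=9
a_4=4:  p_4=4·149+33=629,  q_4=4·9+2=38
a_5=1:  p_5=1·629+149=778,  q_5=1·38+9=47
a_6=1:  p_6=1·778+629=1407,  q_6=1·47+38=85
…
a_8=1:  p_8=1·45802+1407=47209,  q_8=1·2767+85=2852
…
a_10=4:  p_10=4·93011+47209=419253,  q_10=4·5619+2852=25328
a_11=4:  p_11=4·419253+93011=1770023,  q_11=4·25328+5619=106931
a_12=1:  p_12=1·1770023+419253=2189276,  q_12=1·106931+25328=132259
a_13=1:  p_13=1·2189276+1770023=3959299,  q_13=1·132259+106931=239190
(x₁, y₁) = (3959299, 239190);  3959299² − 274·239190² = 1 ✓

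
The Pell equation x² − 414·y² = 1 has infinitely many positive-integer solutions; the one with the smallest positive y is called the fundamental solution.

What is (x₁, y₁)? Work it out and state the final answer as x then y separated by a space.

√414 → a₀=20, period (2,1,7,2,7,1,2,40); ℓ=8 even so k=7
step 0: (20, 1)  from 20·(1,0) + (0,1)
step 1: (41, 2)  from 2·(20,1) + (1,0)
step 2: (61, 3)  from 1·(41,2) + (20,1)
…
step 4: (997, 49)  from 2·(468,23) + (61,3)
step 5: (7447, 366)  from 7·(997,49) + (468,23)
step 6: (8444, 415)  from 1·(7447,366) + (997,49)
step 7: (24335, 1196)  from 2·(8444,415) + (7447,366)
(x₁, y₁) = (24335, 1196);  24335² − 414·1196² = 1 ✓

24335 1196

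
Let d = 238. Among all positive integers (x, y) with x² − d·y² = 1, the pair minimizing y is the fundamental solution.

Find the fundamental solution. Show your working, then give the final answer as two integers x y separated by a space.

11663 756

[15; 2,2,1,14,1,2,2,30] for √238; ℓ=8 ⇒ convergent index 7
a_0=15:  p_0=15·1+0=15,  q_0=15·0+1=1
a_1=2:  p_1=2·15+1=31,  q_1=2·1+0=2
a_2=2:  p_2=2·31+15=77,  q_2=2·2+1=5
a_3=1:  p_3=1·77+31=108,  q_3=1·5+2=7
a_4=14:  p_4=14·108+77=1589,  q_4=14·7+5=103
a_5=1:  p_5=1·1589+108=1697,  q_5=1·103+7=110
a_6=2:  p_6=2·1697+1589=4983,  q_6=2·110+103=323
a_7=2:  p_7=2·4983+1697=11663,  q_7=2·323+110=756
fundamental: x₁=11663, y₁=756  (since 136025569 − 238·571536 = 1)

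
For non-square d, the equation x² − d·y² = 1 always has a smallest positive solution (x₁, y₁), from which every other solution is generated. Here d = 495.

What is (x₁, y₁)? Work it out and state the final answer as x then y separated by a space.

d=495: √d = [22; 4,44] (ℓ=2, even), read p_1/q_1
step 0: (22, 1)  from 22·(1,0) + (0,1)
step 1: (89, 4)  from 4·(22,1) + (1,0)
fundamental: x₁=89, y₁=4  (since 7921 − 495·16 = 1)

89 4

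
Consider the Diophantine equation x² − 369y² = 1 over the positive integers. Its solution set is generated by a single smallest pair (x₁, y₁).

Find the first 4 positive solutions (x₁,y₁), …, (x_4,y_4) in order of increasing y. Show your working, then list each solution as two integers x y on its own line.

√369 → a₀=19, period (4,1,3,2,7,4,7,2,3,1,4,38); ℓ=12 even so k=11
k=0  a_k=19  p_k/q_k = 19/1
…
k=2  a_k=1  p_k/q_k = 96/5
…
k=4  a_k=2  p_k/q_k = 826/43
…
k=8  a_k=2  p_k/q_k = 393504/20485
…
k=10  a_k=1  p_k/q_k = 1758061/91521
k=11  a_k=4  p_k/q_k = 8396801/437120
(x₁, y₁) = (8396801, 437120);  8396801² − 369·437120² = 1 ✓
(x_2, y_2) = (8396801·8396801 + 369·437120·437120, 8396801·437120 + 437120·8396801) = (141012534067201, 7340819306240)
(x_3, y_3) = (8396801·141012534067201 + 369·437120·7340819306240, 8396801·7340819306240 + 437120·141012534067201) = (2368108374136006451201, 123278797782910239360)
(x_4, y_4) = (8396801·2368108374136006451201 + 369·437120·123278797782910239360, 8396801·123278797782910239360 + 437120·2368108374136006451201) = (39769069528107045198367948801, 2070295065004669620717268480)

8396801 437120
141012534067201 7340819306240
2368108374136006451201 123278797782910239360
39769069528107045198367948801 2070295065004669620717268480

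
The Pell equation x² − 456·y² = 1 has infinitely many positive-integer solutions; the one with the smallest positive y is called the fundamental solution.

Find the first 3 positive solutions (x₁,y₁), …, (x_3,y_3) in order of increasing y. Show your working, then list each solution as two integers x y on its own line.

√456 → a₀=21, period (2,1,4,1,2,42); ℓ=6 even so k=5
k=0  a_k=21  p_k/q_k = 21/1
…
k=4  a_k=1  p_k/q_k = 363/17
k=5  a_k=2  p_k/q_k = 1025/48
(x₁, y₁) = (1025, 48);  1025² − 456·48² = 1 ✓
(1025+48√456)^2 = 2101249 + 98400√456
(1025+48√456)^3 = 4307559425 + 201719952√456

1025 48
2101249 98400
4307559425 201719952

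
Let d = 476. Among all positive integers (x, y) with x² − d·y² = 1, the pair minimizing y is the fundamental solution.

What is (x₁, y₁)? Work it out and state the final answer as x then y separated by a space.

28799 1320

[21; 1,4,2,10,2,4,1,42] for √476; ℓ=8 ⇒ convergent index 7
a_0=21:  p_0=21·1+0=21,  q_0=21·0+1=1
a_1=1:  p_1=1·21+1=22,  q_1=1·1+0=1
a_2=4:  p_2=4·22+21=109,  q_2=4·1+1=5
…
a_4=10:  p_4=10·240+109=2509,  q_4=10·11+5=115
a_5=2:  p_5=2·2509+240=5258,  q_5=2·115+11=241
a_6=4:  p_6=4·5258+2509=23541,  q_6=4·241+115=1079
a_7=1:  p_7=1·23541+5258=28799,  q_7=1·1079+241=1320
fundamental: x₁=28799, y₁=1320  (since 829382401 − 476·1742400 = 1)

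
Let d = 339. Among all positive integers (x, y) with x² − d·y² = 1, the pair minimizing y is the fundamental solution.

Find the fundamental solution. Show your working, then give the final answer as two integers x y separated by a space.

97970 5321

√339 = [18; 2,2,2,1,17,1,2,2,2,36, …], period ℓ=10 (even) → k=9
i=0: a=18 ⇒ p=18, q=1
…
i=5: a=17 ⇒ p=5542, q=301
i=6: a=1 ⇒ p=5855, q=318
i=7: a=2 ⇒ p=17252, q=937
i=8: a=2 ⇒ p=40359, q=2192
i=9: a=2 ⇒ p=97970, q=5321
→ (97970, 5321).  Check: 97970²=9598120900, 339·5321²=9598120899, difference 1.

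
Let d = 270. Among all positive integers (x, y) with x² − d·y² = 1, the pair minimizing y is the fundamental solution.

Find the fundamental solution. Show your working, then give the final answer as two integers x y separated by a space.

d=270: √d = [16; 2,3,6,3,2,32] (ℓ=6, even), read p_5/q_5
k=0  a_k=16  p_k/q_k = 16/1
…
k=2  a_k=3  p_k/q_k = 115/7
…
k=4  a_k=3  p_k/q_k = 2284/139
k=5  a_k=2  p_k/q_k = 5291/322
→ (5291, 322).  Check: 5291²=27994681, 270·322²=27994680, difference 1.

5291 322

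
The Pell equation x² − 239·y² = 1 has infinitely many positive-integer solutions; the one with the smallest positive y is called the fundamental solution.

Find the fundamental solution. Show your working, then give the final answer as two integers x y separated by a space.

6195120 400729

[15; 2,5,1,2,4,15,4,2,1,5,2,30] for √239; ℓ=12 ⇒ convergent index 11
k=0  a_k=15  p_k/q_k = 15/1
…
k=5  a_k=4  p_k/q_k = 2489/161
…
k=7  a_k=4  p_k/q_k = 154117/9969
…
k=9  a_k=1  p_k/q_k = 500258/32359
k=10  a_k=5  p_k/q_k = 2847431/184185
k=11  a_k=2  p_k/q_k = 6195120/400729
fundamental: x₁=6195120, y₁=400729  (since 38379511814400 − 239·160583731441 = 1)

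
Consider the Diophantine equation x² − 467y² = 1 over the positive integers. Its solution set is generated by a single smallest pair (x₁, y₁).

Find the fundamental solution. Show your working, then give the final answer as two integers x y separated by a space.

1625626 75225

d=467: √d = [21; 1,1,1,1,3,…,1,1,42] (ℓ=14, even), read p_13/q_13
step 0: (21, 1)  from 21·(1,0) + (0,1)
…
step 5: (389, 18)  from 3·(108,5) + (65,3)
step 6: (1275, 59)  from 3·(389,18) + (108,5)
…
step 9: (275465, 12747)  from 3·(82767,3830) + (27164,1257)
step 10: (358232, 16577)  from 1·(275465,12747) + (82767,3830)
…
step 12: (991929, 45901)  from 1·(633697,29324) + (358232,16577)
step 13: (1625626, 75225)  from 1·(991929,45901) + (633697,29324)
fundamental: x₁=1625626, y₁=75225  (since 2642659891876 − 467·5658800625 = 1)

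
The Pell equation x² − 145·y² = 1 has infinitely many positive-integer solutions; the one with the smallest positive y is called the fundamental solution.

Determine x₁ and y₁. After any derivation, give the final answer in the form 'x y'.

[12; 24] for √145; ℓ=1 ⇒ convergent index 1
a_0=12:  p_0=12·1+0=12,  q_0=12·0+1=1
a_1=24:  p_1=24·12+1=289,  q_1=24·1+0=24
(x₁, y₁) = (289, 24);  289² − 145·24² = 1 ✓

289 24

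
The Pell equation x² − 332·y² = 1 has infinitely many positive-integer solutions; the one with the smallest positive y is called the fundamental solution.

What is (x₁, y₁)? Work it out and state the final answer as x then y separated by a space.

13447 738

d=332: √d = [18; 4,1,1,8,1,1,4,36] (ℓ=8, even), read p_7/q_7
k=0  a_k=18  p_k/q_k = 18/1
…
k=2  a_k=1  p_k/q_k = 91/5
…
k=4  a_k=8  p_k/q_k = 1403/77
k=5  a_k=1  p_k/q_k = 1567/86
k=6  a_k=1  p_k/q_k = 2970/163
k=7  a_k=4  p_k/q_k = 13447/738
fundamental: x₁=13447, y₁=738  (since 180821809 − 332·544644 = 1)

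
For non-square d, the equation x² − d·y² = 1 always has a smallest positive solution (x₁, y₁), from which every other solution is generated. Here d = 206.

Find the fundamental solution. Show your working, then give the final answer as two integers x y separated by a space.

59535 4148

√206 → a₀=14, period (2,1,5,14,5,1,2,28); ℓ=8 even so k=7
k=0  a_k=14  p_k/q_k = 14/1
…
k=5  a_k=5  p_k/q_k = 17539/1222
k=6  a_k=1  p_k/q_k = 20998/1463
k=7  a_k=2  p_k/q_k = 59535/4148
→ (59535, 4148).  Check: 59535²=3544416225, 206·4148²=3544416224, difference 1.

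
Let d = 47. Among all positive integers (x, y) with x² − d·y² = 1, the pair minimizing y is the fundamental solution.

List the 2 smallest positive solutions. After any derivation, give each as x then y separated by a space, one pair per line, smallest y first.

√47 = [6; 1,5,1,12, …], period ℓ=4 (even) → k=3
k=0  a_k=6  p_k/q_k = 6/1
k=1  a_k=1  p_k/q_k = 7/1
k=2  a_k=5  p_k/q_k = 41/6
k=3  a_k=1  p_k/q_k = 48/7
fundamental: x₁=48, y₁=7  (since 2304 − 47·49 = 1)
n=2: (48,7)∘(48,7) = (48·48+47·7·7, 48·7+7·48) = (4607,672)

48 7
4607 672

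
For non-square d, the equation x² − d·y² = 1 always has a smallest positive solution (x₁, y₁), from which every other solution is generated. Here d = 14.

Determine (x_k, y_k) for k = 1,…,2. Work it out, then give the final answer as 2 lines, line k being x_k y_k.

15 4
449 120

√14 = [3; 1,2,1,6, …], period ℓ=4 (even) → k=3
k=0  a_k=3  p_k/q_k = 3/1
k=1  a_k=1  p_k/q_k = 4/1
k=2  a_k=2  p_k/q_k = 11/3
k=3  a_k=1  p_k/q_k = 15/4
fundamental: x₁=15, y₁=4  (since 225 − 14·16 = 1)
n=2: (15,4)∘(15,4) = (15·15+14·4·4, 15·4+4·15) = (449,120)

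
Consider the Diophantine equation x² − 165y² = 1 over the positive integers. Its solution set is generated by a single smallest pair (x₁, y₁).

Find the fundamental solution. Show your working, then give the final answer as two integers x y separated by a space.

1079 84

[12; 1,5,2,5,1,24] for √165; ℓ=6 ⇒ convergent index 5
i=0: a=12 ⇒ p=12, q=1
i=1: a=1 ⇒ p=13, q=1
i=2: a=5 ⇒ p=77, q=6
i=3: a=2 ⇒ p=167, q=13
i=4: a=5 ⇒ p=912, q=71
i=5: a=1 ⇒ p=1079, q=84
→ (1079, 84).  Check: 1079²=1164241, 165·84²=1164240, difference 1.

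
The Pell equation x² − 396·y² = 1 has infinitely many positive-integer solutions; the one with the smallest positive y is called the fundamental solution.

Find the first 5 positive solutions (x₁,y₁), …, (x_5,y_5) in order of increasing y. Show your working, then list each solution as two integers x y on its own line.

199 10
79201 3980
31521799 1584030
12545596801 630439960
4993116004999 250913520050

[19; 1,8,1,38] for √396; ℓ=4 ⇒ convergent index 3
i=0: a=19 ⇒ p=19, q=1
i=1: a=1 ⇒ p=20, q=1
i=2: a=8 ⇒ p=179, q=9
i=3: a=1 ⇒ p=199, q=10
(x₁, y₁) = (199, 10);  199² − 396·10² = 1 ✓
k=2:  x_2 = 199·199+396·10·10 = 79201,  y_2 = 199·10+10·199 = 3980
k=3:  x_3 = 199·79201+396·10·3980 = 31521799,  y_3 = 199·3980+10·79201 = 1584030
k=4:  x_4 = 199·31521799+396·10·1584030 = 12545596801,  y_4 = 199·1584030+10·31521799 = 630439960
k=5:  x_5 = 199·12545596801+396·10·630439960 = 4993116004999,  y_5 = 199·630439960+10·12545596801 = 250913520050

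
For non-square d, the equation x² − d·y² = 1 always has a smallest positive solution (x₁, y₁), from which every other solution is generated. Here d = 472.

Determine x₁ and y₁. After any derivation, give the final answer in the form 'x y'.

[21; 1,2,1,1,1,…,2,1,42] for √472; ℓ=14 ⇒ convergent index 13
i=0: a=21 ⇒ p=21, q=1
…
i=2: a=2 ⇒ p=65, q=3
i=3: a=1 ⇒ p=87, q=4
i=4: a=1 ⇒ p=152, q=7
…
i=6: a=4 ⇒ p=1108, q=51
i=7: a=5 ⇒ p=5779, q=266
…
i=10: a=1 ⇒ p=54227, q=2496
…
i=12: a=2 ⇒ p=222687, q=10250
i=13: a=1 ⇒ p=306917, q=14127
(x₁, y₁) = (306917, 14127);  306917² − 472·14127² = 1 ✓

306917 14127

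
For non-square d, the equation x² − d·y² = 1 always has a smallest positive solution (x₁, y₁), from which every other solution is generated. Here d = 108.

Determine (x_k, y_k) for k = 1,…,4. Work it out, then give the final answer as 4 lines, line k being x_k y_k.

√108 = [10; 2,1,1,4,1,1,2,20, …], period ℓ=8 (even) → k=7
step 0: (10, 1)  from 10·(1,0) + (0,1)
…
step 2: (31, 3)  from 1·(21,2) + (10,1)
step 3: (52, 5)  from 1·(31,3) + (21,2)
…
step 5: (291, 28)  from 1·(239,23) + (52,5)
step 6: (530, 51)  from 1·(291,28) + (239,23)
step 7: (1351, 130)  from 2·(530,51) + (291,28)
(x₁, y₁) = (1351, 130);  1351² − 108·130² = 1 ✓
k=2:  x_2 = 1351·1351+108·130·130 = 3650401,  y_2 = 1351·130+130·1351 = 351260
k=3:  x_3 = 1351·3650401+108·130·351260 = 9863382151,  y_3 = 1351·351260+130·3650401 = 949104390
k=4:  x_4 = 1351·9863382151+108·130·949104390 = 26650854921601,  y_4 = 1351·949104390+130·9863382151 = 2564479710520

1351 130
3650401 351260
9863382151 949104390
26650854921601 2564479710520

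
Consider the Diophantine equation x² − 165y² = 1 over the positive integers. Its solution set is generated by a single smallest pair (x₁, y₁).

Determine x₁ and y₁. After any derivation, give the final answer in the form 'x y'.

1079 84

d=165: √d = [12; 1,5,2,5,1,24] (ℓ=6, even), read p_5/q_5
a_0=12:  p_0=12·1+0=12,  q_0=12·0+1=1
a_1=1:  p_1=1·12+1=13,  q_1=1·1+0=1
a_2=5:  p_2=5·13+12=77,  q_2=5·1+1=6
…
a_4=5:  p_4=5·167+77=912,  q_4=5·13+6=71
a_5=1:  p_5=1·912+167=1079,  q_5=1·71+13=84
(x₁, y₁) = (1079, 84);  1079² − 165·84² = 1 ✓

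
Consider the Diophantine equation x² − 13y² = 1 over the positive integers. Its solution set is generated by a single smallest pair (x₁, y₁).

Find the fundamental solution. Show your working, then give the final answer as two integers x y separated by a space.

d=13: √d = [3; 1,1,1,1,6] (ℓ=5, odd), read p_9/q_9
step 0: (3, 1)  from 3·(1,0) + (0,1)
…
step 2: (7, 2)  from 1·(4,1) + (3,1)
step 3: (11, 3)  from 1·(7,2) + (4,1)
…
step 8: (393, 109)  from 1·(256,71) + (137,38)
step 9: (649, 180)  from 1·(393,109) + (256,71)
→ (649, 180).  Check: 649²=421201, 13·180²=421200, difference 1.

649 180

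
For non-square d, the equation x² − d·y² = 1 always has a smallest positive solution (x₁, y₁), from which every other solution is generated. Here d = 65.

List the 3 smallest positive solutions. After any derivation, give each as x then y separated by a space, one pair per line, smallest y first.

√65 → a₀=8, period (16); ℓ=1 odd so k=1
i=0: a=8 ⇒ p=8, q=1
i=1: a=16 ⇒ p=129, q=16
(x₁, y₁) = (129, 16);  129² − 65·16² = 1 ✓
(129+16√65)^2 = 33281 + 4128√65
(129+16√65)^3 = 8586369 + 1065008√65

129 16
33281 4128
8586369 1065008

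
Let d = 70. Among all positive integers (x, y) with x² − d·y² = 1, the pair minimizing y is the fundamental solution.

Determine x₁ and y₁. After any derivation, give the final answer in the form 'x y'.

251 30

[8; 2,1,2,1,2,16] for √70; ℓ=6 ⇒ convergent index 5
a_0=8:  p_0=8·1+0=8,  q_0=8·0+1=1
a_1=2:  p_1=2·8+1=17,  q_1=2·1+0=2
a_2=1:  p_2=1·17+8=25,  q_2=1·2+1=3
a_3=2:  p_3=2·25+17=67,  q_3=2·3+2=8
a_4=1:  p_4=1·67+25=92,  q_4=1·8+3=11
a_5=2:  p_5=2·92+67=251,  q_5=2·11+8=30
(x₁, y₁) = (251, 30);  251² − 70·30² = 1 ✓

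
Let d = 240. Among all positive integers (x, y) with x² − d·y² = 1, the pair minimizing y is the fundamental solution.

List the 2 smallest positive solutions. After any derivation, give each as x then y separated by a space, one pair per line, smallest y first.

31 2
1921 124

√240 = [15; 2,30, …], period ℓ=2 (even) → k=1
a_0=15:  p_0=15·1+0=15,  q_0=15·0+1=1
a_1=2:  p_1=2·15+1=31,  q_1=2·1+0=2
(x₁, y₁) = (31, 2);  31² − 240·2² = 1 ✓
(31+2√240)^2 = 1921 + 124√240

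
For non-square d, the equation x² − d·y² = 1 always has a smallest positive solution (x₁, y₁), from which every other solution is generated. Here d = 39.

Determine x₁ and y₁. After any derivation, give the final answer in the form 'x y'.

d=39: √d = [6; 4,12] (ℓ=2, even), read p_1/q_1
step 0: (6, 1)  from 6·(1,0) + (0,1)
step 1: (25, 4)  from 4·(6,1) + (1,0)
(x₁, y₁) = (25, 4);  25² − 39·4² = 1 ✓

25 4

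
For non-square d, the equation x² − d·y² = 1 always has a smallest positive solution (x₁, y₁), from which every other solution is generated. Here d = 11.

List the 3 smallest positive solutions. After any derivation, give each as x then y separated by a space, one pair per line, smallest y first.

√11 = [3; 3,6, …], period ℓ=2 (even) → k=1
a_0=3:  p_0=3·1+0=3,  q_0=3·0+1=1
a_1=3:  p_1=3·3+1=10,  q_1=3·1+0=3
fundamental: x₁=10, y₁=3  (since 100 − 11·9 = 1)
(10+3√11)^2 = 199 + 60√11
(10+3√11)^3 = 3970 + 1197√11

10 3
199 60
3970 1197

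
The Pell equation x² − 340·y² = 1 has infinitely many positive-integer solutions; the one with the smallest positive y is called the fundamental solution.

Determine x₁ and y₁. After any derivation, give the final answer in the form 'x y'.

285769 15498

√340 → a₀=18, period (2,3,1,1,1,…,3,2,36); ℓ=14 even so k=13
i=0: a=18 ⇒ p=18, q=1
…
i=3: a=1 ⇒ p=166, q=9
i=4: a=1 ⇒ p=295, q=16
i=5: a=1 ⇒ p=461, q=25
i=6: a=1 ⇒ p=756, q=41
i=7: a=8 ⇒ p=6509, q=353
…
i=10: a=1 ⇒ p=21039, q=1141
i=11: a=1 ⇒ p=34813, q=1888
i=12: a=3 ⇒ p=125478, q=6805
i=13: a=2 ⇒ p=285769, q=15498
fundamental: x₁=285769, y₁=15498  (since 81663921361 − 340·240188004 = 1)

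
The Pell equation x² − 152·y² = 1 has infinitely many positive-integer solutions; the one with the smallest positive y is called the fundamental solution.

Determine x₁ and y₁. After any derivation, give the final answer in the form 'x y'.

d=152: √d = [12; 3,24] (ℓ=2, even), read p_1/q_1
a_0=12:  p_0=12·1+0=12,  q_0=12·0+1=1
a_1=3:  p_1=3·12+1=37,  q_1=3·1+0=3
fundamental: x₁=37, y₁=3  (since 1369 − 152·9 = 1)

37 3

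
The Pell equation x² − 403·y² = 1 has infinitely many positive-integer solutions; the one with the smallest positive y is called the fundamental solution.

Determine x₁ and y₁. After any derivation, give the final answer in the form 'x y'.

√403 = [20; 13,2,1,3,1,3,1,2,13,40, …], period ℓ=10 (even) → k=9
k=0  a_k=20  p_k/q_k = 20/1
k=1  a_k=13  p_k/q_k = 261/13
k=2  a_k=2  p_k/q_k = 542/27
k=3  a_k=1  p_k/q_k = 803/40
…
k=5  a_k=1  p_k/q_k = 3754/187
…
k=7  a_k=1  p_k/q_k = 17967/895
k=8  a_k=2  p_k/q_k = 50147/2498
k=9  a_k=13  p_k/q_k = 669878/33369
→ (669878, 33369).  Check: 669878²=448736534884, 403·33369²=448736534883, difference 1.

669878 33369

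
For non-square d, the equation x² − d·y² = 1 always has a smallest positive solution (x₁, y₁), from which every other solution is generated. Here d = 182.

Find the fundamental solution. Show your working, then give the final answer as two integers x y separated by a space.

27 2

√182 → a₀=13, period (2,26); ℓ=2 even so k=1
a_0=13:  p_0=13·1+0=13,  q_0=13·0+1=1
a_1=2:  p_1=2·13+1=27,  q_1=2·1+0=2
fundamental: x₁=27, y₁=2  (since 729 − 182·4 = 1)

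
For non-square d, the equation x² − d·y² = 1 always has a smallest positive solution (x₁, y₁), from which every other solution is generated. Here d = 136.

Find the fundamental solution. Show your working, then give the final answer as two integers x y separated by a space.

[11; 1,1,1,22] for √136; ℓ=4 ⇒ convergent index 3
i=0: a=11 ⇒ p=11, q=1
…
i=2: a=1 ⇒ p=23, q=2
i=3: a=1 ⇒ p=35, q=3
(x₁, y₁) = (35, 3);  35² − 136·3² = 1 ✓

35 3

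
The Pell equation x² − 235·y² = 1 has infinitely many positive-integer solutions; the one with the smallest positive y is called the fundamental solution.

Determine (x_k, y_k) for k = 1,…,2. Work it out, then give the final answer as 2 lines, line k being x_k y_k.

[15; 3,30] for √235; ℓ=2 ⇒ convergent index 1
step 0: (15, 1)  from 15·(1,0) + (0,1)
step 1: (46, 3)  from 3·(15,1) + (1,0)
(x₁, y₁) = (46, 3);  46² − 235·3² = 1 ✓
(46+3√235)^2 = 4231 + 276√235

46 3
4231 276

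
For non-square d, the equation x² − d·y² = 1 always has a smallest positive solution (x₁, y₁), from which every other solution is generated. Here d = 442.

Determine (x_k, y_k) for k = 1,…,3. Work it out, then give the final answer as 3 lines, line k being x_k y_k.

883 42
1559377 74172
2753858899 130987710

[21; 42] for √442; ℓ=1 ⇒ convergent index 1
k=0  a_k=21  p_k/q_k = 21/1
k=1  a_k=42  p_k/q_k = 883/42
fundamental: x₁=883, y₁=42  (since 779689 − 442·1764 = 1)
k=2:  x_2 = 883·883+442·42·42 = 1559377,  y_2 = 883·42+42·883 = 74172
k=3:  x_3 = 883·1559377+442·42·74172 = 2753858899,  y_3 = 883·74172+42·1559377 = 130987710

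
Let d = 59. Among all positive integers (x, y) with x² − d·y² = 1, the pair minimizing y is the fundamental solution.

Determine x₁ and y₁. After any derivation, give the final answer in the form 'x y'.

530 69

[7; 1,2,7,2,1,14] for √59; ℓ=6 ⇒ convergent index 5
step 0: (7, 1)  from 7·(1,0) + (0,1)
step 1: (8, 1)  from 1·(7,1) + (1,0)
step 2: (23, 3)  from 2·(8,1) + (7,1)
…
step 4: (361, 47)  from 2·(169,22) + (23,3)
step 5: (530, 69)  from 1·(361,47) + (169,22)
fundamental: x₁=530, y₁=69  (since 280900 − 59·4761 = 1)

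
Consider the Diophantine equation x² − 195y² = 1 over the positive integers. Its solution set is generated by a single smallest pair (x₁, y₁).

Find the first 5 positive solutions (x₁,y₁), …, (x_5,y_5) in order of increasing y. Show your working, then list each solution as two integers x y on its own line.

14 1
391 28
10934 783
305761 21896
8550374 612305

√195 = [13; 1,26, …], period ℓ=2 (even) → k=1
k=0  a_k=13  p_k/q_k = 13/1
k=1  a_k=1  p_k/q_k = 14/1
(x₁, y₁) = (14, 1);  14² − 195·1² = 1 ✓
k=2:  x_2 = 14·14+195·1·1 = 391,  y_2 = 14·1+1·14 = 28
k=3:  x_3 = 14·391+195·1·28 = 10934,  y_3 = 14·28+1·391 = 783
k=4:  x_4 = 14·10934+195·1·783 = 305761,  y_4 = 14·783+1·10934 = 21896
k=5:  x_5 = 14·305761+195·1·21896 = 8550374,  y_5 = 14·21896+1·305761 = 612305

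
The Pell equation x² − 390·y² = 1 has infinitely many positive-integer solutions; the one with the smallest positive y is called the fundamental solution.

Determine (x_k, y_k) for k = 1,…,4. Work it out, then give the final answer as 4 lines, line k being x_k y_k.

d=390: √d = [19; 1,2,1,38] (ℓ=4, even), read p_3/q_3
i=0: a=19 ⇒ p=19, q=1
…
i=2: a=2 ⇒ p=59, q=3
i=3: a=1 ⇒ p=79, q=4
fundamental: x₁=79, y₁=4  (since 6241 − 390·16 = 1)
k=2:  x_2 = 79·79+390·4·4 = 12481,  y_2 = 79·4+4·79 = 632
k=3:  x_3 = 79·12481+390·4·632 = 1971919,  y_3 = 79·632+4·12481 = 99852
k=4:  x_4 = 79·1971919+390·4·99852 = 311550721,  y_4 = 79·99852+4·1971919 = 15775984

79 4
12481 632
1971919 99852
311550721 15775984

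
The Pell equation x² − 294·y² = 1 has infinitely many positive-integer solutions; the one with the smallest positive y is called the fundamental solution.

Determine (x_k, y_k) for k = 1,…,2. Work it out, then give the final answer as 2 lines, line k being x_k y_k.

d=294: √d = [17; 6,1,4,1,6,34] (ℓ=6, even), read p_5/q_5
k=0  a_k=17  p_k/q_k = 17/1
k=1  a_k=6  p_k/q_k = 103/6
…
k=3  a_k=4  p_k/q_k = 583/34
k=4  a_k=1  p_k/q_k = 703/41
k=5  a_k=6  p_k/q_k = 4801/280
fundamental: x₁=4801, y₁=280  (since 23049601 − 294·78400 = 1)
k=2:  x_2 = 4801·4801+294·280·280 = 46099201,  y_2 = 4801·280+280·4801 = 2688560

4801 280
46099201 2688560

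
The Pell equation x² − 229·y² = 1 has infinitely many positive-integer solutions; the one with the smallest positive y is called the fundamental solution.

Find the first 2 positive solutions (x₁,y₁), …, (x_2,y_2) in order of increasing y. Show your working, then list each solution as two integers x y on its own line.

√229 → a₀=15, period (7,1,1,7,30); ℓ=5 odd so k=9
k=0  a_k=15  p_k/q_k = 15/1
k=1  a_k=7  p_k/q_k = 106/7
…
k=3  a_k=1  p_k/q_k = 227/15
k=4  a_k=7  p_k/q_k = 1710/113
k=5  a_k=30  p_k/q_k = 51527/3405
k=6  a_k=7  p_k/q_k = 362399/23948
k=7  a_k=1  p_k/q_k = 413926/27353
k=8  a_k=1  p_k/q_k = 776325/51301
k=9  a_k=7  p_k/q_k = 5848201/386460
(x₁, y₁) = (5848201, 386460);  5848201² − 229·386460² = 1 ✓
(x_2, y_2) = (5848201·5848201 + 229·386460·386460, 5848201·386460 + 386460·5848201) = (68402909872801, 4520191516920)

5848201 386460
68402909872801 4520191516920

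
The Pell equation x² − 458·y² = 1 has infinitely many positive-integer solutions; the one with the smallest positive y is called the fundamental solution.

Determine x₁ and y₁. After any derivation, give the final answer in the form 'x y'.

√458 = [21; 2,2,42, …], period ℓ=3 (odd) → k=5
i=0: a=21 ⇒ p=21, q=1
i=1: a=2 ⇒ p=43, q=2
…
i=4: a=2 ⇒ p=9181, q=429
i=5: a=2 ⇒ p=22899, q=1070
→ (22899, 1070).  Check: 22899²=524364201, 458·1070²=524364200, difference 1.

22899 1070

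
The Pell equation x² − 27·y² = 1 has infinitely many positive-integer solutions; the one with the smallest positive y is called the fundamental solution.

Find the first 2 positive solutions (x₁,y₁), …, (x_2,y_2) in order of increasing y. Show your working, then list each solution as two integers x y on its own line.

26 5
1351 260

[5; 5,10] for √27; ℓ=2 ⇒ convergent index 1
step 0: (5, 1)  from 5·(1,0) + (0,1)
step 1: (26, 5)  from 5·(5,1) + (1,0)
fundamental: x₁=26, y₁=5  (since 676 − 27·25 = 1)
(26+5√27)^2 = 1351 + 260√27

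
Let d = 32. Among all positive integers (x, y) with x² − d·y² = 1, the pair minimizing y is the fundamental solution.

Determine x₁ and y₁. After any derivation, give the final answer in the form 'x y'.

√32 = [5; 1,1,1,10, …], period ℓ=4 (even) → k=3
i=0: a=5 ⇒ p=5, q=1
…
i=2: a=1 ⇒ p=11, q=2
i=3: a=1 ⇒ p=17, q=3
fundamental: x₁=17, y₁=3  (since 289 − 32·9 = 1)

17 3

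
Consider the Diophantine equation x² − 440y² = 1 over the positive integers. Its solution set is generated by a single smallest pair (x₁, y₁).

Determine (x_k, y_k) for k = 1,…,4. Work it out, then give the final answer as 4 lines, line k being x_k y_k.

21 1
881 42
36981 1763
1552321 74004

√440 = [20; 1,40, …], period ℓ=2 (even) → k=1
step 0: (20, 1)  from 20·(1,0) + (0,1)
step 1: (21, 1)  from 1·(20,1) + (1,0)
→ (21, 1).  Check: 21²=441, 440·1²=440, difference 1.
(21+1√440)^2 = 881 + 42√440
(21+1√440)^3 = 36981 + 1763√440
(21+1√440)^4 = 1552321 + 74004√440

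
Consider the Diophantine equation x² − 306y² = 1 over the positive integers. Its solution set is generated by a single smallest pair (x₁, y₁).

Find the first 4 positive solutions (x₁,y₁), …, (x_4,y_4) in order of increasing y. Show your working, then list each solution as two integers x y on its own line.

35 2
2449 140
171395 9798
11995201 685720

d=306: √d = [17; 2,34] (ℓ=2, even), read p_1/q_1
i=0: a=17 ⇒ p=17, q=1
i=1: a=2 ⇒ p=35, q=2
(x₁, y₁) = (35, 2);  35² − 306·2² = 1 ✓
k=2:  x_2 = 35·35+306·2·2 = 2449,  y_2 = 35·2+2·35 = 140
k=3:  x_3 = 35·2449+306·2·140 = 171395,  y_3 = 35·140+2·2449 = 9798
k=4:  x_4 = 35·171395+306·2·9798 = 11995201,  y_4 = 35·9798+2·171395 = 685720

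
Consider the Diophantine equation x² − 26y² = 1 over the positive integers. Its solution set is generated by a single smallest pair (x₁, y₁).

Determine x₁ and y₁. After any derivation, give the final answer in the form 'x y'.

[5; 10] for √26; ℓ=1 ⇒ convergent index 1
a_0=5:  p_0=5·1+0=5,  q_0=5·0+1=1
a_1=10:  p_1=10·5+1=51,  q_1=10·1+0=10
→ (51, 10).  Check: 51²=2601, 26·10²=2600, difference 1.

51 10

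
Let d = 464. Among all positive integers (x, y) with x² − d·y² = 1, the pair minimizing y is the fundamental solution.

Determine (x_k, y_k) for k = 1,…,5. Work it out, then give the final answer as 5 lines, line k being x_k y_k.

√464 = [21; 1,1,5,1,1,1,5,1,1,42, …], period ℓ=10 (even) → k=9
step 0: (21, 1)  from 21·(1,0) + (0,1)
…
step 5: (517, 24)  from 1·(280,13) + (237,11)
…
step 8: (5299, 246)  from 1·(4502,209) + (797,37)
step 9: (9801, 455)  from 1·(5299,246) + (4502,209)
→ (9801, 455).  Check: 9801²=96059601, 464·455²=96059600, difference 1.
(9801+455√464)^2 = 192119201 + 8918910√464
(9801+455√464)^3 = 3765920568201 + 174828473365√464
(9801+455√464)^4 = 73819574785756801 + 3426987725981820√464
(9801+455√464)^5 = 1447011301184484245001 + 67175813229867162275√464

9801 455
192119201 8918910
3765920568201 174828473365
73819574785756801 3426987725981820
1447011301184484245001 67175813229867162275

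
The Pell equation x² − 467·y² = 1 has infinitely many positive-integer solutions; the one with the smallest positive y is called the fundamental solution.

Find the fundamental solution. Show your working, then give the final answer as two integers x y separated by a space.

1625626 75225

√467 → a₀=21, period (1,1,1,1,3,…,1,1,42); ℓ=14 even so k=13
k=0  a_k=21  p_k/q_k = 21/1
k=1  a_k=1  p_k/q_k = 22/1
…
k=4  a_k=1  p_k/q_k = 108/5
…
k=7  a_k=21  p_k/q_k = 27164/1257
k=8  a_k=3  p_k/q_k = 82767/3830
…
k=11  a_k=1  p_k/q_k = 633697/29324
k=12  a_k=1  p_k/q_k = 991929/45901
k=13  a_k=1  p_k/q_k = 1625626/75225
(x₁, y₁) = (1625626, 75225);  1625626² − 467·75225² = 1 ✓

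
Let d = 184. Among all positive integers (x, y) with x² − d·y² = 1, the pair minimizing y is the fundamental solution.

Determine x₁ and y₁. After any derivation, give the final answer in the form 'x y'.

24335 1794

d=184: √d = [13; 1,1,3,2,1,2,1,2,3,1,1,26] (ℓ=12, even), read p_11/q_11
k=0  a_k=13  p_k/q_k = 13/1
…
k=2  a_k=1  p_k/q_k = 27/2
…
k=4  a_k=2  p_k/q_k = 217/16
k=5  a_k=1  p_k/q_k = 312/23
…
k=7  a_k=1  p_k/q_k = 1153/85
k=8  a_k=2  p_k/q_k = 3147/232
…
k=10  a_k=1  p_k/q_k = 13741/1013
k=11  a_k=1  p_k/q_k = 24335/1794
→ (24335, 1794).  Check: 24335²=592192225, 184·1794²=592192224, difference 1.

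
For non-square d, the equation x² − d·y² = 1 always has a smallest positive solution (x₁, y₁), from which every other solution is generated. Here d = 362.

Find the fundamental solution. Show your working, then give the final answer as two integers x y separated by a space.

723 38

[19; 38] for √362; ℓ=1 ⇒ convergent index 1
a_0=19:  p_0=19·1+0=19,  q_0=19·0+1=1
a_1=38:  p_1=38·19+1=723,  q_1=38·1+0=38
fundamental: x₁=723, y₁=38  (since 522729 − 362·1444 = 1)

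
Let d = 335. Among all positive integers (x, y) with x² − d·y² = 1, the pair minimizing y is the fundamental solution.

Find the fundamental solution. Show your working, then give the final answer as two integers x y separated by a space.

604 33

[18; 3,3,3,36] for √335; ℓ=4 ⇒ convergent index 3
i=0: a=18 ⇒ p=18, q=1
i=1: a=3 ⇒ p=55, q=3
i=2: a=3 ⇒ p=183, q=10
i=3: a=3 ⇒ p=604, q=33
→ (604, 33).  Check: 604²=364816, 335·33²=364815, difference 1.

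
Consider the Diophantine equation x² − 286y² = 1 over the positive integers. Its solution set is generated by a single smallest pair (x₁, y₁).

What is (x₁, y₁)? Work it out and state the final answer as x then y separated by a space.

561835 33222

d=286: √d = [16; 1,10,3,3,2,3,3,10,1,32] (ℓ=10, even), read p_9/q_9
i=0: a=16 ⇒ p=16, q=1
…
i=2: a=10 ⇒ p=186, q=11
…
i=8: a=10 ⇒ p=512132, q=30283
i=9: a=1 ⇒ p=561835, q=33222
→ (561835, 33222).  Check: 561835²=315658567225, 286·33222²=315658567224, difference 1.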